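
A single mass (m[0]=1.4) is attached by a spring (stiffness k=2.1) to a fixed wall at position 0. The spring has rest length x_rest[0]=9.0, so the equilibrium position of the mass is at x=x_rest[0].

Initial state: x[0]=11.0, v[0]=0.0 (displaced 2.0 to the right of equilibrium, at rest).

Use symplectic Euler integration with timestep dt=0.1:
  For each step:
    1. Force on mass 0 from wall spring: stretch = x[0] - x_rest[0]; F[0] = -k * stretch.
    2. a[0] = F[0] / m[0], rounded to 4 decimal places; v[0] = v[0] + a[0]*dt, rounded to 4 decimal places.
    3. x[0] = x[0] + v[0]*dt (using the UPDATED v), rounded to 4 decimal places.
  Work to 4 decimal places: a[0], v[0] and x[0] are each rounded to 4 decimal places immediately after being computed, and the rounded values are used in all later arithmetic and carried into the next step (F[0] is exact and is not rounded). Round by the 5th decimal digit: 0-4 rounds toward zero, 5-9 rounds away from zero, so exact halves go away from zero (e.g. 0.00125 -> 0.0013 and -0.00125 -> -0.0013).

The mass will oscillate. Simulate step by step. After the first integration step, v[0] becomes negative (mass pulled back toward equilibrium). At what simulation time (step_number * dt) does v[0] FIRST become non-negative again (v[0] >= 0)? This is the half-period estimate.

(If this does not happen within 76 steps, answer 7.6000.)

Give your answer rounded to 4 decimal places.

Answer: 2.6000

Derivation:
Step 0: x=[11.0000] v=[0.0000]
Step 1: x=[10.9700] v=[-0.3000]
Step 2: x=[10.9105] v=[-0.5955]
Step 3: x=[10.8223] v=[-0.8821]
Step 4: x=[10.7068] v=[-1.1555]
Step 5: x=[10.5657] v=[-1.4115]
Step 6: x=[10.4011] v=[-1.6464]
Step 7: x=[10.2154] v=[-1.8566]
Step 8: x=[10.0115] v=[-2.0389]
Step 9: x=[9.7924] v=[-2.1906]
Step 10: x=[9.5615] v=[-2.3095]
Step 11: x=[9.3221] v=[-2.3937]
Step 12: x=[9.0779] v=[-2.4420]
Step 13: x=[8.8325] v=[-2.4537]
Step 14: x=[8.5896] v=[-2.4286]
Step 15: x=[8.3529] v=[-2.3670]
Step 16: x=[8.1259] v=[-2.2699]
Step 17: x=[7.9120] v=[-2.1388]
Step 18: x=[7.7144] v=[-1.9756]
Step 19: x=[7.5361] v=[-1.7828]
Step 20: x=[7.3798] v=[-1.5632]
Step 21: x=[7.2478] v=[-1.3202]
Step 22: x=[7.1421] v=[-1.0574]
Step 23: x=[7.0642] v=[-0.7787]
Step 24: x=[7.0154] v=[-0.4883]
Step 25: x=[6.9963] v=[-0.1906]
Step 26: x=[7.0073] v=[0.1100]
First v>=0 after going negative at step 26, time=2.6000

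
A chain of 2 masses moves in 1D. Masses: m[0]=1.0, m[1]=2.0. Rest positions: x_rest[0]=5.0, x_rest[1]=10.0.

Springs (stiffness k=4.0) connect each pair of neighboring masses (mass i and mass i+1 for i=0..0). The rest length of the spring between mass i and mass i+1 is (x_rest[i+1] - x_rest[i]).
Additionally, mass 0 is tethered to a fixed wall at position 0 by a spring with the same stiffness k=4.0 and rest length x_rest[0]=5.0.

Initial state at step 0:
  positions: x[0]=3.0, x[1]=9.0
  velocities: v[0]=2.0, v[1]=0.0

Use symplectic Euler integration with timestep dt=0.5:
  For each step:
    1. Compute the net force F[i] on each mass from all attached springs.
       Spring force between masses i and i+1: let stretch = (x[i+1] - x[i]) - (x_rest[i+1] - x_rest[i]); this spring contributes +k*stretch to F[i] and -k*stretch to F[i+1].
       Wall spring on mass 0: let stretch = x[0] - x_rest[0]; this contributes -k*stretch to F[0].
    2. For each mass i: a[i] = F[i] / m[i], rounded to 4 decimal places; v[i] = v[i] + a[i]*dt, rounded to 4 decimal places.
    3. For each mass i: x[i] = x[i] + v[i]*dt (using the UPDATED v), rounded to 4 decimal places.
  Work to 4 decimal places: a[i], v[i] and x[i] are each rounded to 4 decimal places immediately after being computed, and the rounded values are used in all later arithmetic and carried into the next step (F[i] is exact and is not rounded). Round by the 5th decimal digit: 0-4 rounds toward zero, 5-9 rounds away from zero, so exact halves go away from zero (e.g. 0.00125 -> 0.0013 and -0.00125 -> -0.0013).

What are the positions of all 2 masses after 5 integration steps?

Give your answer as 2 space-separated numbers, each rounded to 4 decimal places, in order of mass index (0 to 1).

Step 0: x=[3.0000 9.0000] v=[2.0000 0.0000]
Step 1: x=[7.0000 8.5000] v=[8.0000 -1.0000]
Step 2: x=[5.5000 9.7500] v=[-3.0000 2.5000]
Step 3: x=[2.7500 11.3750] v=[-5.5000 3.2500]
Step 4: x=[5.8750 11.1875] v=[6.2500 -0.3750]
Step 5: x=[8.4375 10.8438] v=[5.1250 -0.6875]

Answer: 8.4375 10.8438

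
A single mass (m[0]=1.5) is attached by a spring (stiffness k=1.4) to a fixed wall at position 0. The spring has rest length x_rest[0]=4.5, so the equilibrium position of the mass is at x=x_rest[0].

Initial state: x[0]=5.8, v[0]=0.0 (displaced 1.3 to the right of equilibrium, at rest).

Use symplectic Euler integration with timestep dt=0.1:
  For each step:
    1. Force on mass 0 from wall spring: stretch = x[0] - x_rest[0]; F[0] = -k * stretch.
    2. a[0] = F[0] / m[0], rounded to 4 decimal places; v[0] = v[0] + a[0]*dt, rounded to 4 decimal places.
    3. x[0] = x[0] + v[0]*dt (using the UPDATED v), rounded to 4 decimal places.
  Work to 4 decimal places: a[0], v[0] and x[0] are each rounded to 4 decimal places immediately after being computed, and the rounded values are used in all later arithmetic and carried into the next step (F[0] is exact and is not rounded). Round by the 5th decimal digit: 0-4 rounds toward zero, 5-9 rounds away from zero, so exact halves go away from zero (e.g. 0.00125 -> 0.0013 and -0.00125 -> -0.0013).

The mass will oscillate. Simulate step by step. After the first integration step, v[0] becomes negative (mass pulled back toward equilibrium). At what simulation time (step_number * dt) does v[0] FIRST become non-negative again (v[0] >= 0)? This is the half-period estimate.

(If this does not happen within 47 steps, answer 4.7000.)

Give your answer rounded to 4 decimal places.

Step 0: x=[5.8000] v=[0.0000]
Step 1: x=[5.7879] v=[-0.1213]
Step 2: x=[5.7638] v=[-0.2415]
Step 3: x=[5.7279] v=[-0.3595]
Step 4: x=[5.6805] v=[-0.4741]
Step 5: x=[5.6221] v=[-0.5843]
Step 6: x=[5.5532] v=[-0.6890]
Step 7: x=[5.4745] v=[-0.7873]
Step 8: x=[5.3867] v=[-0.8783]
Step 9: x=[5.2906] v=[-0.9611]
Step 10: x=[5.1871] v=[-1.0349]
Step 11: x=[5.0772] v=[-1.0990]
Step 12: x=[4.9619] v=[-1.1529]
Step 13: x=[4.8423] v=[-1.1960]
Step 14: x=[4.7195] v=[-1.2280]
Step 15: x=[4.5947] v=[-1.2485]
Step 16: x=[4.4690] v=[-1.2573]
Step 17: x=[4.3436] v=[-1.2544]
Step 18: x=[4.2196] v=[-1.2398]
Step 19: x=[4.0982] v=[-1.2136]
Step 20: x=[3.9806] v=[-1.1761]
Step 21: x=[3.8678] v=[-1.1276]
Step 22: x=[3.7609] v=[-1.0686]
Step 23: x=[3.6609] v=[-0.9996]
Step 24: x=[3.5688] v=[-0.9213]
Step 25: x=[3.4854] v=[-0.8344]
Step 26: x=[3.4114] v=[-0.7397]
Step 27: x=[3.3476] v=[-0.6381]
Step 28: x=[3.2946] v=[-0.5305]
Step 29: x=[3.2528] v=[-0.4180]
Step 30: x=[3.2226] v=[-0.3016]
Step 31: x=[3.2044] v=[-0.1824]
Step 32: x=[3.1983] v=[-0.0615]
Step 33: x=[3.2043] v=[0.0600]
First v>=0 after going negative at step 33, time=3.3000

Answer: 3.3000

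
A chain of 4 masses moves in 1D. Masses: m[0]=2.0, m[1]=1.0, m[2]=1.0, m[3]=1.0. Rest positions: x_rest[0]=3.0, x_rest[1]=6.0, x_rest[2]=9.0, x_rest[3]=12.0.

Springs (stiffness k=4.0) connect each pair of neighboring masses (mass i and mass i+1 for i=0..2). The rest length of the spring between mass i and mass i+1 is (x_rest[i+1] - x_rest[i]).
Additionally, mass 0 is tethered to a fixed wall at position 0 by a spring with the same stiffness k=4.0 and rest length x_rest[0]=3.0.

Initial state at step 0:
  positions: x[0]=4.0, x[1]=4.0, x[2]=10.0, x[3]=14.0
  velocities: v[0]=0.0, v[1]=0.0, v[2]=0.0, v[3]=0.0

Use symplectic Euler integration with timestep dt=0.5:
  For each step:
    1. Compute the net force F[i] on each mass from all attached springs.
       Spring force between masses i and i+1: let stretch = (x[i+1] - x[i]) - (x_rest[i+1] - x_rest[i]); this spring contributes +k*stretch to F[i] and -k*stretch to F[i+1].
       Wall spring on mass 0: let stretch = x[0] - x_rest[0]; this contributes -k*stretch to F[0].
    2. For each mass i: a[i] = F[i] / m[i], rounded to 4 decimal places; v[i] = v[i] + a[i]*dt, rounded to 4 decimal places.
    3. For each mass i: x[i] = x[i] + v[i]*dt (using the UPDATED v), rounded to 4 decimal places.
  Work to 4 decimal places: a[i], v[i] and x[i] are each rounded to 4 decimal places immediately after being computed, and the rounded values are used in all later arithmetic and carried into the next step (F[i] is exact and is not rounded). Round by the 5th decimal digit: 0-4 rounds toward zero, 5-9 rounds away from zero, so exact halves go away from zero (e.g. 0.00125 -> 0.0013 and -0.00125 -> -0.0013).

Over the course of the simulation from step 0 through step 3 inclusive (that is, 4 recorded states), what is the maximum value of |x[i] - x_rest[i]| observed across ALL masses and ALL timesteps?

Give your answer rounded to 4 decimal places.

Answer: 4.0000

Derivation:
Step 0: x=[4.0000 4.0000 10.0000 14.0000] v=[0.0000 0.0000 0.0000 0.0000]
Step 1: x=[2.0000 10.0000 8.0000 13.0000] v=[-4.0000 12.0000 -4.0000 -2.0000]
Step 2: x=[3.0000 6.0000 13.0000 10.0000] v=[2.0000 -8.0000 10.0000 -6.0000]
Step 3: x=[4.0000 6.0000 8.0000 13.0000] v=[2.0000 0.0000 -10.0000 6.0000]
Max displacement = 4.0000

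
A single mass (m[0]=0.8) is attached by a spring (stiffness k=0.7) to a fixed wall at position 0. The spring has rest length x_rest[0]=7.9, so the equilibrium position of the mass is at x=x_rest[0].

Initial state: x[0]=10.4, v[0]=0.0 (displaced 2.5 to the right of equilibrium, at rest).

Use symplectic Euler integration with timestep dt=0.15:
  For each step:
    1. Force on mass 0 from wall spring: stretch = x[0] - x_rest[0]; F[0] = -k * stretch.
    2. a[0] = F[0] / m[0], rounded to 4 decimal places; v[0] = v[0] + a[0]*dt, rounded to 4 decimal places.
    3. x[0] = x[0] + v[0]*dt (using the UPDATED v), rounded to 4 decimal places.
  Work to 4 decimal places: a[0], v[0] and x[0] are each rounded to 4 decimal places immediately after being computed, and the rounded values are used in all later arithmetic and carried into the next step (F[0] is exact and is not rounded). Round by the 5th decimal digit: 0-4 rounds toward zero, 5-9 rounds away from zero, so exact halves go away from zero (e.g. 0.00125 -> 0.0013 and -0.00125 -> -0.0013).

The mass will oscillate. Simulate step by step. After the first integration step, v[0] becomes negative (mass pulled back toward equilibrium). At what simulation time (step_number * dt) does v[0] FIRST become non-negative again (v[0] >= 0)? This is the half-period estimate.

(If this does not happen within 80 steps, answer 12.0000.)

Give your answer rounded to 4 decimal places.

Step 0: x=[10.4000] v=[0.0000]
Step 1: x=[10.3508] v=[-0.3281]
Step 2: x=[10.2533] v=[-0.6498]
Step 3: x=[10.1095] v=[-0.9587]
Step 4: x=[9.9222] v=[-1.2487]
Step 5: x=[9.6951] v=[-1.5141]
Step 6: x=[9.4326] v=[-1.7497]
Step 7: x=[9.1400] v=[-1.9509]
Step 8: x=[8.8229] v=[-2.1137]
Step 9: x=[8.4877] v=[-2.2348]
Step 10: x=[8.1409] v=[-2.3119]
Step 11: x=[7.7894] v=[-2.3435]
Step 12: x=[7.4401] v=[-2.3290]
Step 13: x=[7.0998] v=[-2.2686]
Step 14: x=[6.7753] v=[-2.1636]
Step 15: x=[6.4729] v=[-2.0160]
Step 16: x=[6.1986] v=[-1.8287]
Step 17: x=[5.9578] v=[-1.6054]
Step 18: x=[5.7552] v=[-1.3505]
Step 19: x=[5.5949] v=[-1.0690]
Step 20: x=[5.4799] v=[-0.7665]
Step 21: x=[5.4126] v=[-0.4489]
Step 22: x=[5.3942] v=[-0.1224]
Step 23: x=[5.4252] v=[0.2065]
First v>=0 after going negative at step 23, time=3.4500

Answer: 3.4500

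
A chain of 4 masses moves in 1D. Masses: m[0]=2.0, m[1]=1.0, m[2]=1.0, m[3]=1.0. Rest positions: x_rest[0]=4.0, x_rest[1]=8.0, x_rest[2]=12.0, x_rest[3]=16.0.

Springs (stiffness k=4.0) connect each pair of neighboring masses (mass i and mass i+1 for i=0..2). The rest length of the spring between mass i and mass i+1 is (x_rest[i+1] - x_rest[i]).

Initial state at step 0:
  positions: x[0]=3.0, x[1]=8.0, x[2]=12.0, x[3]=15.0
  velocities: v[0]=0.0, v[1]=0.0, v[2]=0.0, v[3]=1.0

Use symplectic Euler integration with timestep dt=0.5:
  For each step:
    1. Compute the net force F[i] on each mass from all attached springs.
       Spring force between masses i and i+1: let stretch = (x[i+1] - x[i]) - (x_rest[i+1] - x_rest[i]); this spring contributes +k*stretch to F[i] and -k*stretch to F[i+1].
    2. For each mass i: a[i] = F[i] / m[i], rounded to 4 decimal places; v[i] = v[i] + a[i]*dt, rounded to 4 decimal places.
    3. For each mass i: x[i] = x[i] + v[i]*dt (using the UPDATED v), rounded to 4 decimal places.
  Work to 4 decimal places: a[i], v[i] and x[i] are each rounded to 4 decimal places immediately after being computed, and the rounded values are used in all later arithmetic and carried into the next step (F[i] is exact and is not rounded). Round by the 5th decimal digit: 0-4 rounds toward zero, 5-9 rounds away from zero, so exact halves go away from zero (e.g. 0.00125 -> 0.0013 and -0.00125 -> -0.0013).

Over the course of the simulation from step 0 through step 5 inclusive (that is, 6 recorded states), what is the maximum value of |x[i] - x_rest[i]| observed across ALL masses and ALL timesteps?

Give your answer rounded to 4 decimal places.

Step 0: x=[3.0000 8.0000 12.0000 15.0000] v=[0.0000 0.0000 0.0000 1.0000]
Step 1: x=[3.5000 7.0000 11.0000 16.5000] v=[1.0000 -2.0000 -2.0000 3.0000]
Step 2: x=[3.7500 6.5000 11.5000 16.5000] v=[0.5000 -1.0000 1.0000 0.0000]
Step 3: x=[3.3750 8.2500 12.0000 15.5000] v=[-0.7500 3.5000 1.0000 -2.0000]
Step 4: x=[3.4375 8.8750 12.2500 15.0000] v=[0.1250 1.2500 0.5000 -1.0000]
Step 5: x=[4.2188 7.4375 11.8750 15.7500] v=[1.5625 -2.8750 -0.7500 1.5000]
Max displacement = 1.5000

Answer: 1.5000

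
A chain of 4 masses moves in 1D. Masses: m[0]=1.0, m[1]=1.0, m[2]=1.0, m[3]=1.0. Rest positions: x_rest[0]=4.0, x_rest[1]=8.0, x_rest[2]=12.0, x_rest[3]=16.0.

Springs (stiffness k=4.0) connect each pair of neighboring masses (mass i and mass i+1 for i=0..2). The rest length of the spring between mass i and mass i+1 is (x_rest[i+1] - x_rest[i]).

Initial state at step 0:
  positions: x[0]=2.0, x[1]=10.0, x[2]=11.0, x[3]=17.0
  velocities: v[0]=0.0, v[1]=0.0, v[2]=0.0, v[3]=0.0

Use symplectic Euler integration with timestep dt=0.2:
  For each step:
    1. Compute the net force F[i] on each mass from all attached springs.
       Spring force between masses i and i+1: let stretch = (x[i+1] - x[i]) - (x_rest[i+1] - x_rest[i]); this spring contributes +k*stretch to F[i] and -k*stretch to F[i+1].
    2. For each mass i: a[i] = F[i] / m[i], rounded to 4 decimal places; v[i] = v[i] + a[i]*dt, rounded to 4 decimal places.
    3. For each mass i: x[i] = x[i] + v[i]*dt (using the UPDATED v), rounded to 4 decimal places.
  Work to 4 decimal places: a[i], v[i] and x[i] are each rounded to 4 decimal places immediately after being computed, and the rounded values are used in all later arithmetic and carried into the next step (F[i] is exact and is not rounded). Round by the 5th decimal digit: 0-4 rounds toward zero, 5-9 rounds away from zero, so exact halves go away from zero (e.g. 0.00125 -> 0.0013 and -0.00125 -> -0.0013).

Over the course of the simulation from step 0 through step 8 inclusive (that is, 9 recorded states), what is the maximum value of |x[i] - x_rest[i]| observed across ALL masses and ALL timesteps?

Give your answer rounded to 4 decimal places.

Answer: 2.3806

Derivation:
Step 0: x=[2.0000 10.0000 11.0000 17.0000] v=[0.0000 0.0000 0.0000 0.0000]
Step 1: x=[2.6400 8.8800 11.8000 16.6800] v=[3.2000 -5.6000 4.0000 -1.6000]
Step 2: x=[3.6384 7.2288 12.9136 16.2192] v=[4.9920 -8.2560 5.5680 -2.3040]
Step 3: x=[4.5713 5.9127 13.6465 15.8695] v=[4.6643 -6.5805 3.6646 -1.7485]
Step 4: x=[5.0788 5.6194 13.4977 15.8041] v=[2.5374 -1.4666 -0.7440 -0.3269]
Step 5: x=[5.0328 6.5001 12.4574 16.0097] v=[-0.2301 4.4036 -5.2015 1.0280]
Step 6: x=[4.5815 8.0992 11.0323 16.2869] v=[-2.2563 7.9956 -7.1255 1.3862]
Step 7: x=[4.0531 9.6048 9.9786 16.3634] v=[-2.6421 7.5279 -5.2683 0.3825]
Step 8: x=[3.7730 10.2819 9.8867 16.0583] v=[-1.4007 3.3856 -0.4595 -1.5253]
Max displacement = 2.3806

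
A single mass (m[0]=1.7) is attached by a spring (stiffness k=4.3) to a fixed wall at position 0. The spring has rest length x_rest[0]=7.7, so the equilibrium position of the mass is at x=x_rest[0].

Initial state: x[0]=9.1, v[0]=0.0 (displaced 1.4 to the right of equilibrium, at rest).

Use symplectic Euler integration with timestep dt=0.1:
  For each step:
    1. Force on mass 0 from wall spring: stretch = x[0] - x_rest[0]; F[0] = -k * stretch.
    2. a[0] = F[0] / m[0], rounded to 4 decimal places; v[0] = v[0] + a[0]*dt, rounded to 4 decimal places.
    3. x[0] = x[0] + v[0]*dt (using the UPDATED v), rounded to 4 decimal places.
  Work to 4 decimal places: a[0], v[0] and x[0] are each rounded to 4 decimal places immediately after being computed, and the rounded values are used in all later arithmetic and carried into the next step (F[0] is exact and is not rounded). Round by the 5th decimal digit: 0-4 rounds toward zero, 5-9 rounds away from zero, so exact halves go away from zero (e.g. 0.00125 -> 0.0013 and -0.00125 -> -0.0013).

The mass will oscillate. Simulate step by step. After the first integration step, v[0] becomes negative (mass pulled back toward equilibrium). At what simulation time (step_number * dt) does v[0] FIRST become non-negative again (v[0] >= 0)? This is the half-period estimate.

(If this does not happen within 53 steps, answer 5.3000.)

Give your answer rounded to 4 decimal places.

Step 0: x=[9.1000] v=[0.0000]
Step 1: x=[9.0646] v=[-0.3541]
Step 2: x=[8.9947] v=[-0.6993]
Step 3: x=[8.8920] v=[-1.0268]
Step 4: x=[8.7592] v=[-1.3283]
Step 5: x=[8.5996] v=[-1.5962]
Step 6: x=[8.4172] v=[-1.8238]
Step 7: x=[8.2167] v=[-2.0052]
Step 8: x=[8.0031] v=[-2.1359]
Step 9: x=[7.7818] v=[-2.2126]
Step 10: x=[7.5585] v=[-2.2333]
Step 11: x=[7.3388] v=[-2.1975]
Step 12: x=[7.1282] v=[-2.1061]
Step 13: x=[6.9321] v=[-1.9615]
Step 14: x=[6.7554] v=[-1.7673]
Step 15: x=[6.6026] v=[-1.5284]
Step 16: x=[6.4775] v=[-1.2508]
Step 17: x=[6.3833] v=[-0.9416]
Step 18: x=[6.3224] v=[-0.6086]
Step 19: x=[6.2964] v=[-0.2602]
Step 20: x=[6.3059] v=[0.0948]
First v>=0 after going negative at step 20, time=2.0000

Answer: 2.0000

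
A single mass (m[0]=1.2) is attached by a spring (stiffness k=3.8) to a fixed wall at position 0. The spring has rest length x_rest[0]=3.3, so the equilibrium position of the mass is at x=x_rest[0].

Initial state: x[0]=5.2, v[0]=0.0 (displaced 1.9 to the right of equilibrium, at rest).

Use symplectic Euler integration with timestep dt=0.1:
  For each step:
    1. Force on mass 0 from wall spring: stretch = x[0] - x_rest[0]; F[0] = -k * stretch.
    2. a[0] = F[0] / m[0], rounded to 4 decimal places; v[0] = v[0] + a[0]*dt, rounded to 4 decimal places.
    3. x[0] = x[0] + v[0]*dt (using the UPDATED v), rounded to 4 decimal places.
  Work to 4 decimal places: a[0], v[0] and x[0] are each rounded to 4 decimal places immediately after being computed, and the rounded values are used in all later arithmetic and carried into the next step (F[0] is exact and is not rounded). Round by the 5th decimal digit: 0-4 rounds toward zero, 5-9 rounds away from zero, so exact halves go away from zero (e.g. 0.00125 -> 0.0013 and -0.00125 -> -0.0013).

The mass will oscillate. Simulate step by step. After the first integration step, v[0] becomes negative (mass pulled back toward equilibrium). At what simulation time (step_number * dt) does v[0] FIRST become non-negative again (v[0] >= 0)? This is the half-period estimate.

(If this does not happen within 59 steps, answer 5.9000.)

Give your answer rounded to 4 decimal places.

Answer: 1.8000

Derivation:
Step 0: x=[5.2000] v=[0.0000]
Step 1: x=[5.1398] v=[-0.6017]
Step 2: x=[5.0214] v=[-1.1843]
Step 3: x=[4.8485] v=[-1.7294]
Step 4: x=[4.6265] v=[-2.2198]
Step 5: x=[4.3625] v=[-2.6399]
Step 6: x=[4.0649] v=[-2.9764]
Step 7: x=[3.7430] v=[-3.2186]
Step 8: x=[3.4071] v=[-3.3589]
Step 9: x=[3.0678] v=[-3.3928]
Step 10: x=[2.7359] v=[-3.3193]
Step 11: x=[2.4218] v=[-3.1407]
Step 12: x=[2.1355] v=[-2.8626]
Step 13: x=[1.8861] v=[-2.4938]
Step 14: x=[1.6815] v=[-2.0461]
Step 15: x=[1.5281] v=[-1.5336]
Step 16: x=[1.4309] v=[-0.9725]
Step 17: x=[1.3928] v=[-0.3806]
Step 18: x=[1.4151] v=[0.2234]
First v>=0 after going negative at step 18, time=1.8000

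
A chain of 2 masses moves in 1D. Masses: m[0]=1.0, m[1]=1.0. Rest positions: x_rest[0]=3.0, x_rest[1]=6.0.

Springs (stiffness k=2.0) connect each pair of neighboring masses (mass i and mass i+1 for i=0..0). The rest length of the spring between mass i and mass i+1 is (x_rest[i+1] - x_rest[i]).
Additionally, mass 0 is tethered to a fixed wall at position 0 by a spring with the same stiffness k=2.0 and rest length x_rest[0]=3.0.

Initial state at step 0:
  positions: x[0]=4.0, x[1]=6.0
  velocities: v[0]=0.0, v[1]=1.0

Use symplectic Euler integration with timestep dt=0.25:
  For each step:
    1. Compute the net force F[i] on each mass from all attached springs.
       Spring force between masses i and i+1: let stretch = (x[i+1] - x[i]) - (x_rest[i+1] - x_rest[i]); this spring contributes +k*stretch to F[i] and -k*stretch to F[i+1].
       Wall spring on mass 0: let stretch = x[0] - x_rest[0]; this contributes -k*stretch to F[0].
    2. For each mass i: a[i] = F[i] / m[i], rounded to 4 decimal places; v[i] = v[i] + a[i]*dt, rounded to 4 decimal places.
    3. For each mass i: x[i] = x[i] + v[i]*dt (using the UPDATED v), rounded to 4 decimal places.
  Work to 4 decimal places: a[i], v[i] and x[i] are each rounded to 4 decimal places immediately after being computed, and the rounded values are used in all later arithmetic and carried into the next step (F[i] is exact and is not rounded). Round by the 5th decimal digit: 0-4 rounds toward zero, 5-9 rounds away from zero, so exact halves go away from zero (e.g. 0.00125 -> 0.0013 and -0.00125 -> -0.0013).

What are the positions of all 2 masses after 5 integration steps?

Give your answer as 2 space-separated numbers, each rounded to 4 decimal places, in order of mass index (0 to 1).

Answer: 2.7543 7.3978

Derivation:
Step 0: x=[4.0000 6.0000] v=[0.0000 1.0000]
Step 1: x=[3.7500 6.3750] v=[-1.0000 1.5000]
Step 2: x=[3.3594 6.7969] v=[-1.5625 1.6875]
Step 3: x=[2.9785 7.1641] v=[-1.5235 1.4688]
Step 4: x=[2.7485 7.3831] v=[-0.9200 0.8760]
Step 5: x=[2.7543 7.3978] v=[0.0231 0.0587]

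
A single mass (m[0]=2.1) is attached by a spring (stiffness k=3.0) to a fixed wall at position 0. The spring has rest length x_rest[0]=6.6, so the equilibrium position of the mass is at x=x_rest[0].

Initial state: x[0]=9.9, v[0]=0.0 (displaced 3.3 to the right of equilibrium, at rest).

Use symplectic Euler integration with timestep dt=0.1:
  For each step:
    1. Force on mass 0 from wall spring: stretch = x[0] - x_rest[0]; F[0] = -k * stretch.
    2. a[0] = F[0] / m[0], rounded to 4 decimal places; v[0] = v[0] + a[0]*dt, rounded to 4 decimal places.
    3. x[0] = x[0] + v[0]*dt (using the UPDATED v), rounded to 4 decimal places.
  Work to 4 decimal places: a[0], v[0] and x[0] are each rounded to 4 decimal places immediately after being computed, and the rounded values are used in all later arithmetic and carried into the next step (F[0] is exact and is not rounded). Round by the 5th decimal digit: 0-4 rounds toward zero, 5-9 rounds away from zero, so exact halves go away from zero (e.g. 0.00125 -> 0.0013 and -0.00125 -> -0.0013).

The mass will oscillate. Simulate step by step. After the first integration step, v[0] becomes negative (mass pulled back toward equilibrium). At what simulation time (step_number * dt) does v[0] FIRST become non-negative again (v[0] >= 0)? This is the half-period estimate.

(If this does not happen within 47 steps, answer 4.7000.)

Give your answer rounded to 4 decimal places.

Step 0: x=[9.9000] v=[0.0000]
Step 1: x=[9.8529] v=[-0.4714]
Step 2: x=[9.7593] v=[-0.9361]
Step 3: x=[9.6206] v=[-1.3874]
Step 4: x=[9.4387] v=[-1.8189]
Step 5: x=[9.2163] v=[-2.2244]
Step 6: x=[8.9565] v=[-2.5982]
Step 7: x=[8.6630] v=[-2.9348]
Step 8: x=[8.3401] v=[-3.2295]
Step 9: x=[7.9923] v=[-3.4781]
Step 10: x=[7.6246] v=[-3.6770]
Step 11: x=[7.2423] v=[-3.8234]
Step 12: x=[6.8508] v=[-3.9152]
Step 13: x=[6.4557] v=[-3.9510]
Step 14: x=[6.0627] v=[-3.9304]
Step 15: x=[5.6773] v=[-3.8536]
Step 16: x=[5.3051] v=[-3.7218]
Step 17: x=[4.9514] v=[-3.5368]
Step 18: x=[4.6213] v=[-3.3013]
Step 19: x=[4.3194] v=[-3.0186]
Step 20: x=[4.0501] v=[-2.6928]
Step 21: x=[3.8173] v=[-2.3285]
Step 22: x=[3.6242] v=[-1.9310]
Step 23: x=[3.4736] v=[-1.5059]
Step 24: x=[3.3677] v=[-1.0593]
Step 25: x=[3.3080] v=[-0.5975]
Step 26: x=[3.2953] v=[-0.1272]
Step 27: x=[3.3298] v=[0.3449]
First v>=0 after going negative at step 27, time=2.7000

Answer: 2.7000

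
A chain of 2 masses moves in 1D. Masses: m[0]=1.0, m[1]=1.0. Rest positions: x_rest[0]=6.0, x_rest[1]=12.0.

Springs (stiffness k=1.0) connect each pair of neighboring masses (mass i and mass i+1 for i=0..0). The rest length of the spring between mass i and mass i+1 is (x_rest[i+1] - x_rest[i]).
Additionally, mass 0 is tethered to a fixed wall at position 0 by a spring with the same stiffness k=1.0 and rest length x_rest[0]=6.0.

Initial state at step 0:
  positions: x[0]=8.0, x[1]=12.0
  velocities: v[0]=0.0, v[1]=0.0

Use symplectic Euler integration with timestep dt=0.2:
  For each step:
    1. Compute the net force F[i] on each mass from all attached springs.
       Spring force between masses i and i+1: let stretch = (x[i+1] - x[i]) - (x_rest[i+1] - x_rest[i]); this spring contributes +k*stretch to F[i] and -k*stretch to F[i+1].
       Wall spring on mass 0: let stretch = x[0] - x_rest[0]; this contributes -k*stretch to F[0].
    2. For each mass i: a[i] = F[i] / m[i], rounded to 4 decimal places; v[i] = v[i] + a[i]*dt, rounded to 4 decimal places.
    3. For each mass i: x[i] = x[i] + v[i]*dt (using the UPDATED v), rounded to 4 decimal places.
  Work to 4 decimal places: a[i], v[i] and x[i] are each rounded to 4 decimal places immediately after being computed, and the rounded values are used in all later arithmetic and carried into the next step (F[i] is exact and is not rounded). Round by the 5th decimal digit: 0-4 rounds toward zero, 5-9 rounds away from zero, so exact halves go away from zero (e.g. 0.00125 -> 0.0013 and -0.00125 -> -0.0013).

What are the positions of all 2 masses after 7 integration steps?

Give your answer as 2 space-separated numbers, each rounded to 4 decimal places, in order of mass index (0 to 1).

Step 0: x=[8.0000 12.0000] v=[0.0000 0.0000]
Step 1: x=[7.8400 12.0800] v=[-0.8000 0.4000]
Step 2: x=[7.5360 12.2304] v=[-1.5200 0.7520]
Step 3: x=[7.1183 12.4330] v=[-2.0883 1.0131]
Step 4: x=[6.6285 12.6630] v=[-2.4490 1.1502]
Step 5: x=[6.1149 12.8917] v=[-2.5678 1.1433]
Step 6: x=[5.6278 13.0893] v=[-2.4354 0.9879]
Step 7: x=[5.2141 13.2284] v=[-2.0687 0.6956]

Answer: 5.2141 13.2284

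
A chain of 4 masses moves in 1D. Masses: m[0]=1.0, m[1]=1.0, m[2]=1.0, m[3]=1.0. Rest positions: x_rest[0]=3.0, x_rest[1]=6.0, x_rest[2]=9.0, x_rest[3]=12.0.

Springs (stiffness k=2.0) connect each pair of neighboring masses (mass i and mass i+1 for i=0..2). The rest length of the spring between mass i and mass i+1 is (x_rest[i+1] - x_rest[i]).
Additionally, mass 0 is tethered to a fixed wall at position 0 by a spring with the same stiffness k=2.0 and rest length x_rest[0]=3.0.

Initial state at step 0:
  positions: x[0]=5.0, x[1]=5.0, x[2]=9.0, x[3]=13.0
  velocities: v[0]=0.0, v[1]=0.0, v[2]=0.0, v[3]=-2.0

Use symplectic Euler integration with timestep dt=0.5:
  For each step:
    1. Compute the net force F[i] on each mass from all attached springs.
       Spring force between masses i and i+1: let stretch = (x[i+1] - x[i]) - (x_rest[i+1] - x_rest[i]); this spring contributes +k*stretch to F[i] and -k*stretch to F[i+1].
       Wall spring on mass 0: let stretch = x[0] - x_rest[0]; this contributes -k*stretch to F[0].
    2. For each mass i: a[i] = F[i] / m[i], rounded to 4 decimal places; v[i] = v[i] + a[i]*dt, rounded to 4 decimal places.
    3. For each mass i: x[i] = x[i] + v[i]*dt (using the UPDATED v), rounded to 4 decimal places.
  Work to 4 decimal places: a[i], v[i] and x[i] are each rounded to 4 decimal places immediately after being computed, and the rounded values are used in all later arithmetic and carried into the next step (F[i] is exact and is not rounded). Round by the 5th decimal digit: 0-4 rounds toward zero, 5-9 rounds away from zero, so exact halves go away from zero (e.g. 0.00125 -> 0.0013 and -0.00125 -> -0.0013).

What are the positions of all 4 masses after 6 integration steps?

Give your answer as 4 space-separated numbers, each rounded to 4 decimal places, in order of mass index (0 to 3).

Answer: 1.6875 5.2501 6.1407 11.3438

Derivation:
Step 0: x=[5.0000 5.0000 9.0000 13.0000] v=[0.0000 0.0000 0.0000 -2.0000]
Step 1: x=[2.5000 7.0000 9.0000 11.5000] v=[-5.0000 4.0000 0.0000 -3.0000]
Step 2: x=[1.0000 7.7500 9.2500 10.2500] v=[-3.0000 1.5000 0.5000 -2.5000]
Step 3: x=[2.3750 5.8750 9.2500 10.0000] v=[2.7500 -3.7500 0.0000 -0.5000]
Step 4: x=[4.3125 3.9375 7.9375 10.8750] v=[3.8750 -3.8750 -2.6250 1.7500]
Step 5: x=[3.9063 4.1875 6.0938 11.7813] v=[-0.8125 0.5000 -3.6875 1.8125]
Step 6: x=[1.6875 5.2501 6.1407 11.3438] v=[-4.4376 2.1251 0.0937 -0.8750]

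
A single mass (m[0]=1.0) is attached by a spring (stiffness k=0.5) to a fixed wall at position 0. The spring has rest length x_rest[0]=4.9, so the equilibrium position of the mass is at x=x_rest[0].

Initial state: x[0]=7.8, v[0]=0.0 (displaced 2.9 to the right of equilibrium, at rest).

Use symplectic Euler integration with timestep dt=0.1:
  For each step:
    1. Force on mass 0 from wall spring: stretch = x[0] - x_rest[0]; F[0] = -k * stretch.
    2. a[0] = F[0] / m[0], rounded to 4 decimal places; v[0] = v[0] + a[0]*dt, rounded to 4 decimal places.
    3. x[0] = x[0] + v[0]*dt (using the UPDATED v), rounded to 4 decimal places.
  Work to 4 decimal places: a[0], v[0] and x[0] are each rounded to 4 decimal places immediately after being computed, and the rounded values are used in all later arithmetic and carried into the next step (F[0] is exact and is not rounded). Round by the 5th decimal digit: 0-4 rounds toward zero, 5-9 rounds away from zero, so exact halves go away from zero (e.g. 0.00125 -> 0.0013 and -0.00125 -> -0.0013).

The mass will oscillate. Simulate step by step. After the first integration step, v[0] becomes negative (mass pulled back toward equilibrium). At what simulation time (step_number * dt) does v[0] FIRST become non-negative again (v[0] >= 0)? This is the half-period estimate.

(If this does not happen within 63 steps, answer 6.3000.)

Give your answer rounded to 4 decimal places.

Step 0: x=[7.8000] v=[0.0000]
Step 1: x=[7.7855] v=[-0.1450]
Step 2: x=[7.7566] v=[-0.2893]
Step 3: x=[7.7134] v=[-0.4321]
Step 4: x=[7.6561] v=[-0.5728]
Step 5: x=[7.5850] v=[-0.7106]
Step 6: x=[7.5005] v=[-0.8449]
Step 7: x=[7.4030] v=[-0.9749]
Step 8: x=[7.2930] v=[-1.1001]
Step 9: x=[7.1710] v=[-1.2198]
Step 10: x=[7.0377] v=[-1.3334]
Step 11: x=[6.8937] v=[-1.4403]
Step 12: x=[6.7397] v=[-1.5400]
Step 13: x=[6.5765] v=[-1.6320]
Step 14: x=[6.4049] v=[-1.7158]
Step 15: x=[6.2258] v=[-1.7911]
Step 16: x=[6.0401] v=[-1.8574]
Step 17: x=[5.8487] v=[-1.9144]
Step 18: x=[5.6525] v=[-1.9618]
Step 19: x=[5.4526] v=[-1.9994]
Step 20: x=[5.2499] v=[-2.0270]
Step 21: x=[5.0455] v=[-2.0445]
Step 22: x=[4.8403] v=[-2.0518]
Step 23: x=[4.6354] v=[-2.0488]
Step 24: x=[4.4318] v=[-2.0356]
Step 25: x=[4.2306] v=[-2.0122]
Step 26: x=[4.0327] v=[-1.9787]
Step 27: x=[3.8392] v=[-1.9353]
Step 28: x=[3.6510] v=[-1.8823]
Step 29: x=[3.4690] v=[-1.8199]
Step 30: x=[3.2942] v=[-1.7484]
Step 31: x=[3.1274] v=[-1.6681]
Step 32: x=[2.9695] v=[-1.5795]
Step 33: x=[2.8212] v=[-1.4830]
Step 34: x=[2.6833] v=[-1.3791]
Step 35: x=[2.5565] v=[-1.2683]
Step 36: x=[2.4414] v=[-1.1511]
Step 37: x=[2.3386] v=[-1.0282]
Step 38: x=[2.2486] v=[-0.9001]
Step 39: x=[2.1719] v=[-0.7675]
Step 40: x=[2.1088] v=[-0.6311]
Step 41: x=[2.0597] v=[-0.4915]
Step 42: x=[2.0248] v=[-0.3495]
Step 43: x=[2.0042] v=[-0.2057]
Step 44: x=[1.9981] v=[-0.0609]
Step 45: x=[2.0065] v=[0.0842]
First v>=0 after going negative at step 45, time=4.5000

Answer: 4.5000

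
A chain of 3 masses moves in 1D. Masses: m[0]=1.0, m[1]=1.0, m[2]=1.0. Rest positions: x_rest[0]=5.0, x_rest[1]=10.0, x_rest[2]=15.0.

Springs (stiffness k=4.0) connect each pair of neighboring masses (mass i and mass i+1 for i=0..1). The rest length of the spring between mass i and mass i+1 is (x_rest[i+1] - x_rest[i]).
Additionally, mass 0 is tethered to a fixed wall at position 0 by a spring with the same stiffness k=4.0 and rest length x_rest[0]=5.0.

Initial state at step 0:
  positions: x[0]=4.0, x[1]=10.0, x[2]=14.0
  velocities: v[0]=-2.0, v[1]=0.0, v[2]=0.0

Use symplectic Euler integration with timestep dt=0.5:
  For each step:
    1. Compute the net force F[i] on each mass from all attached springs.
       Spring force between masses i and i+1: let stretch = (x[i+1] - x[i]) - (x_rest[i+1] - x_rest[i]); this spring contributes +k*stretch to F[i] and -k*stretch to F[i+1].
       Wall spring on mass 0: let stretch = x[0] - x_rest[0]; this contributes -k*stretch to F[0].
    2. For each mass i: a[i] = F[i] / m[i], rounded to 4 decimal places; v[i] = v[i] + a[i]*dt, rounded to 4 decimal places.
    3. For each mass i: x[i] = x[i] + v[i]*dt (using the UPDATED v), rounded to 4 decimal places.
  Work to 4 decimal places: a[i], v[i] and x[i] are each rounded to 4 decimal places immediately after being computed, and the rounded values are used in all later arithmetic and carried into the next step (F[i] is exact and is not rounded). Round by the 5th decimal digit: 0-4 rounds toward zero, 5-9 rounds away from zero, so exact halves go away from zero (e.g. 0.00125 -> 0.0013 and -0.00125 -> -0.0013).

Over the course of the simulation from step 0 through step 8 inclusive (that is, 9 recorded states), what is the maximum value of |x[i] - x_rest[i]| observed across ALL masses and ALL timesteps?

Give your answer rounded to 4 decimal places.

Step 0: x=[4.0000 10.0000 14.0000] v=[-2.0000 0.0000 0.0000]
Step 1: x=[5.0000 8.0000 15.0000] v=[2.0000 -4.0000 2.0000]
Step 2: x=[4.0000 10.0000 14.0000] v=[-2.0000 4.0000 -2.0000]
Step 3: x=[5.0000 10.0000 14.0000] v=[2.0000 0.0000 0.0000]
Step 4: x=[6.0000 9.0000 15.0000] v=[2.0000 -2.0000 2.0000]
Step 5: x=[4.0000 11.0000 15.0000] v=[-4.0000 4.0000 0.0000]
Step 6: x=[5.0000 10.0000 16.0000] v=[2.0000 -2.0000 2.0000]
Step 7: x=[6.0000 10.0000 16.0000] v=[2.0000 0.0000 0.0000]
Step 8: x=[5.0000 12.0000 15.0000] v=[-2.0000 4.0000 -2.0000]
Max displacement = 2.0000

Answer: 2.0000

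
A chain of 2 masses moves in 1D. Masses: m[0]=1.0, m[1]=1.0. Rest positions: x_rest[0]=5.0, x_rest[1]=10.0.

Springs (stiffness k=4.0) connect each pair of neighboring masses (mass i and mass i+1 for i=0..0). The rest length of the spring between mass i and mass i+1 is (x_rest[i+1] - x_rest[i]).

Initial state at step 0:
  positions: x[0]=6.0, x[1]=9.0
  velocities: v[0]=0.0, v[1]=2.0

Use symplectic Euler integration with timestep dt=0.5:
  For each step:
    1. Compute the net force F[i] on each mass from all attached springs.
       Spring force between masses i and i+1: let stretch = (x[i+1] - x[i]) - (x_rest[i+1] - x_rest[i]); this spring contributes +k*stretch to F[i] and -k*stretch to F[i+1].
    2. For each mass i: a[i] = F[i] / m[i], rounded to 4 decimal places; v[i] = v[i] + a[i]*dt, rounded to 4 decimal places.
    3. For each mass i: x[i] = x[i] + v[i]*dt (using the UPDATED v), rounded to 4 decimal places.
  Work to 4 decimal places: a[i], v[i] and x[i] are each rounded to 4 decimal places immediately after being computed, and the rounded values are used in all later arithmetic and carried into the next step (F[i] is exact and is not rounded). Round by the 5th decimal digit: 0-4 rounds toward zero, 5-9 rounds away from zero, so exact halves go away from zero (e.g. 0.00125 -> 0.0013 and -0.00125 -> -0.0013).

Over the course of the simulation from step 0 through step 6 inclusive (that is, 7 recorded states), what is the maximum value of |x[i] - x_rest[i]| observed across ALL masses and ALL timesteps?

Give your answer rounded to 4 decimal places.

Step 0: x=[6.0000 9.0000] v=[0.0000 2.0000]
Step 1: x=[4.0000 12.0000] v=[-4.0000 6.0000]
Step 2: x=[5.0000 12.0000] v=[2.0000 0.0000]
Step 3: x=[8.0000 10.0000] v=[6.0000 -4.0000]
Step 4: x=[8.0000 11.0000] v=[0.0000 2.0000]
Step 5: x=[6.0000 14.0000] v=[-4.0000 6.0000]
Step 6: x=[7.0000 14.0000] v=[2.0000 0.0000]
Max displacement = 4.0000

Answer: 4.0000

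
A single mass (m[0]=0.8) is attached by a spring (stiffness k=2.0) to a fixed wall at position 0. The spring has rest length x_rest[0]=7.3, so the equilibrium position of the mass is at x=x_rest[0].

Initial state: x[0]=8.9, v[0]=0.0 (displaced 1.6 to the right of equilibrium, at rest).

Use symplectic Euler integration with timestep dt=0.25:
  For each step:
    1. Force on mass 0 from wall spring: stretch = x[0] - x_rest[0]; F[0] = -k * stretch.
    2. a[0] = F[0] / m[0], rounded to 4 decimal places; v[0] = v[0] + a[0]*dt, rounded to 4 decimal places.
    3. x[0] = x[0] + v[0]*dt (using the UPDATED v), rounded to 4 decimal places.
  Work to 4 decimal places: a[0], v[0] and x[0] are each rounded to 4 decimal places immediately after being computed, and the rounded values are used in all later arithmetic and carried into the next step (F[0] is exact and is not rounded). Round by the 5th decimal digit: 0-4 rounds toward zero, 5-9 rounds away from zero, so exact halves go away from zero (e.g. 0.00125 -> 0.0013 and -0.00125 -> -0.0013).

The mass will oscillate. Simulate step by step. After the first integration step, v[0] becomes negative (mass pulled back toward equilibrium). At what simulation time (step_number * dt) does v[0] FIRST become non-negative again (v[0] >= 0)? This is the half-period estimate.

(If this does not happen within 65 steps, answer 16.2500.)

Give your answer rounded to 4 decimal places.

Answer: 2.0000

Derivation:
Step 0: x=[8.9000] v=[0.0000]
Step 1: x=[8.6500] v=[-1.0000]
Step 2: x=[8.1891] v=[-1.8438]
Step 3: x=[7.5892] v=[-2.3995]
Step 4: x=[6.9441] v=[-2.5803]
Step 5: x=[6.3546] v=[-2.3579]
Step 6: x=[5.9129] v=[-1.7670]
Step 7: x=[5.6879] v=[-0.9001]
Step 8: x=[5.7148] v=[0.1075]
First v>=0 after going negative at step 8, time=2.0000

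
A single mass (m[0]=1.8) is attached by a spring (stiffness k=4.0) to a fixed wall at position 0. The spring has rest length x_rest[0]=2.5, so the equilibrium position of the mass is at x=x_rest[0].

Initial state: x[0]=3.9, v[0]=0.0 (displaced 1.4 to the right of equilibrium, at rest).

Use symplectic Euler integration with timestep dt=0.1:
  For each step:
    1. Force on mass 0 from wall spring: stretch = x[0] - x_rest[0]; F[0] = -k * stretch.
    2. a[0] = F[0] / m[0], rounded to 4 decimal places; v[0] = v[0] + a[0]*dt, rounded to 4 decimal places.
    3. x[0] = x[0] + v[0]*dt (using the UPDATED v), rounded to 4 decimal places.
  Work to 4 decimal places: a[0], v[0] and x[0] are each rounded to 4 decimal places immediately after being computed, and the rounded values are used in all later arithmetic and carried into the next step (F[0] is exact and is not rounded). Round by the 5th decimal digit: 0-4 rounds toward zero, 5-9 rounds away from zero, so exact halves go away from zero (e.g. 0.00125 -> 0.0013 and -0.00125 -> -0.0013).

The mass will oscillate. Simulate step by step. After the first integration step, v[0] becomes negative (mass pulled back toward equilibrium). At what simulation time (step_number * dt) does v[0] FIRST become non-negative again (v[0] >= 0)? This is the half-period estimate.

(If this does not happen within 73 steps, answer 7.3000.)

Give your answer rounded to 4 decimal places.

Answer: 2.2000

Derivation:
Step 0: x=[3.9000] v=[0.0000]
Step 1: x=[3.8689] v=[-0.3111]
Step 2: x=[3.8074] v=[-0.6153]
Step 3: x=[3.7168] v=[-0.9058]
Step 4: x=[3.5992] v=[-1.1762]
Step 5: x=[3.4572] v=[-1.4205]
Step 6: x=[3.2939] v=[-1.6332]
Step 7: x=[3.1129] v=[-1.8096]
Step 8: x=[2.9183] v=[-1.9458]
Step 9: x=[2.7144] v=[-2.0388]
Step 10: x=[2.5058] v=[-2.0864]
Step 11: x=[2.2970] v=[-2.0877]
Step 12: x=[2.0927] v=[-2.0426]
Step 13: x=[1.8975] v=[-1.9521]
Step 14: x=[1.7157] v=[-1.8182]
Step 15: x=[1.5513] v=[-1.6439]
Step 16: x=[1.4080] v=[-1.4331]
Step 17: x=[1.2890] v=[-1.1904]
Step 18: x=[1.1969] v=[-0.9213]
Step 19: x=[1.1337] v=[-0.6317]
Step 20: x=[1.1009] v=[-0.3281]
Step 21: x=[1.0992] v=[-0.0172]
Step 22: x=[1.1286] v=[0.2941]
First v>=0 after going negative at step 22, time=2.2000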